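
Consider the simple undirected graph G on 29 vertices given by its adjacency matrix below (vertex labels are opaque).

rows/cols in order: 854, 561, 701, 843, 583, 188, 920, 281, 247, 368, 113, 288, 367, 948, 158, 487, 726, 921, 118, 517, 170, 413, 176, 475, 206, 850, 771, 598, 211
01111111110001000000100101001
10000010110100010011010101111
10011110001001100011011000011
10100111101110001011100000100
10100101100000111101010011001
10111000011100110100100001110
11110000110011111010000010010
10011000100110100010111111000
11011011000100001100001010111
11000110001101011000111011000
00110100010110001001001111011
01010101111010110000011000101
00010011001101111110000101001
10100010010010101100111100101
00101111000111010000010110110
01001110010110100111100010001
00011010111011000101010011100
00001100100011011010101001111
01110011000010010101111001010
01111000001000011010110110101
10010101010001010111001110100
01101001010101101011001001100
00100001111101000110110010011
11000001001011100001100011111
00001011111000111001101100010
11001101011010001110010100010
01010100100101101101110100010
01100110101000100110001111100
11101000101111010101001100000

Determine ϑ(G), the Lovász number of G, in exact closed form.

deg(176) = 14; N(176) = {701, 281, 247, 368, 113, 288, 948, 921, 118, 170, 413, 206, 598, 211}.
N(701) = {854, 843, 583, 188, 920, 113, 948, 158, 118, 517, 413, 176, 598, 211}, |N(701)| = 14.
Vertex 170 has 14 neighbors: 854, 843, 188, 281, 368, 948, 487, 921, 118, 517, 176, 475, 206, 771.
N(850) = {854, 561, 583, 188, 281, 368, 113, 367, 726, 921, 118, 413, 475, 598}, |N(850)| = 14.
G on 29 vertices is 14-regular; SR(29,14,6,7) — a Paley graph.
The 3 distinct eigenvalues: [14.0, 2.192582, -3.192582].
ϑ = −N·λ_min/(λ_max−λ_min) = −29·(-sqrt(29)/2 - 1/2)/(14−(-sqrt(29)/2 - 1/2)) = sqrt(29).
ϑ(G) ≈ 5.38516.

sqrt(29)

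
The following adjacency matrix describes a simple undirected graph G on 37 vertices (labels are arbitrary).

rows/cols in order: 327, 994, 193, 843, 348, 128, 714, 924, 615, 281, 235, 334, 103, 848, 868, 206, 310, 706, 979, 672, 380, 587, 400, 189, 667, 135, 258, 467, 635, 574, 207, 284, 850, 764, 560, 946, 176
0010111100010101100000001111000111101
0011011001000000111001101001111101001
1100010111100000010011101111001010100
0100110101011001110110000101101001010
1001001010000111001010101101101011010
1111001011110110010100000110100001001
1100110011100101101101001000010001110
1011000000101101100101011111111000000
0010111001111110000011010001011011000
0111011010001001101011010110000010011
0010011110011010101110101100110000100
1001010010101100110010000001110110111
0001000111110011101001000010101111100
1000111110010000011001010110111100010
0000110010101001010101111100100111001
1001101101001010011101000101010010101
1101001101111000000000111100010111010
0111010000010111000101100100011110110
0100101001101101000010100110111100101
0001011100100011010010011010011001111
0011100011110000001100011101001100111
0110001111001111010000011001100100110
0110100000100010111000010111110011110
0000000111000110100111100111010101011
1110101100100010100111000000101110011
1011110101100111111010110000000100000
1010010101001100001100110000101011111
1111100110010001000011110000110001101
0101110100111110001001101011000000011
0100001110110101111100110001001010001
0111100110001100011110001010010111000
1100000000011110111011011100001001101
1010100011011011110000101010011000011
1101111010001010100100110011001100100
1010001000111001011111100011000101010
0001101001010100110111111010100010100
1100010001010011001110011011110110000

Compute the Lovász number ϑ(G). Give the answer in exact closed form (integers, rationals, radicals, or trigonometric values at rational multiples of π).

Vertex 258 has 18 neighbors: 327, 193, 128, 924, 281, 103, 848, 979, 672, 400, 189, 635, 207, 850, 764, 560, 946, 176.
N(189) = {924, 615, 281, 848, 868, 310, 672, 380, 587, 400, 135, 258, 467, 574, 284, 764, 946, 176}, |N(189)| = 18.
Vertex 128 has 18 neighbors: 327, 994, 193, 843, 714, 615, 281, 235, 334, 848, 868, 706, 672, 135, 258, 635, 764, 176.
Vertex 924 has 18 neighbors: 327, 193, 843, 235, 103, 848, 206, 310, 672, 587, 189, 667, 135, 258, 467, 635, 574, 207.
37-vertex 18-regular graph: strongly regular (37,18,8,9).
A has 3 distinct eigenvalues ≈ [18.0, 2.5414, -3.5414].
With N=37: ϑ(G) = 37·(-(-sqrt(37)/2 - 1/2))/(18−(-sqrt(37)/2 - 1/2)) = sqrt(37).
ϑ(G) ≈ 6.08276253.

sqrt(37)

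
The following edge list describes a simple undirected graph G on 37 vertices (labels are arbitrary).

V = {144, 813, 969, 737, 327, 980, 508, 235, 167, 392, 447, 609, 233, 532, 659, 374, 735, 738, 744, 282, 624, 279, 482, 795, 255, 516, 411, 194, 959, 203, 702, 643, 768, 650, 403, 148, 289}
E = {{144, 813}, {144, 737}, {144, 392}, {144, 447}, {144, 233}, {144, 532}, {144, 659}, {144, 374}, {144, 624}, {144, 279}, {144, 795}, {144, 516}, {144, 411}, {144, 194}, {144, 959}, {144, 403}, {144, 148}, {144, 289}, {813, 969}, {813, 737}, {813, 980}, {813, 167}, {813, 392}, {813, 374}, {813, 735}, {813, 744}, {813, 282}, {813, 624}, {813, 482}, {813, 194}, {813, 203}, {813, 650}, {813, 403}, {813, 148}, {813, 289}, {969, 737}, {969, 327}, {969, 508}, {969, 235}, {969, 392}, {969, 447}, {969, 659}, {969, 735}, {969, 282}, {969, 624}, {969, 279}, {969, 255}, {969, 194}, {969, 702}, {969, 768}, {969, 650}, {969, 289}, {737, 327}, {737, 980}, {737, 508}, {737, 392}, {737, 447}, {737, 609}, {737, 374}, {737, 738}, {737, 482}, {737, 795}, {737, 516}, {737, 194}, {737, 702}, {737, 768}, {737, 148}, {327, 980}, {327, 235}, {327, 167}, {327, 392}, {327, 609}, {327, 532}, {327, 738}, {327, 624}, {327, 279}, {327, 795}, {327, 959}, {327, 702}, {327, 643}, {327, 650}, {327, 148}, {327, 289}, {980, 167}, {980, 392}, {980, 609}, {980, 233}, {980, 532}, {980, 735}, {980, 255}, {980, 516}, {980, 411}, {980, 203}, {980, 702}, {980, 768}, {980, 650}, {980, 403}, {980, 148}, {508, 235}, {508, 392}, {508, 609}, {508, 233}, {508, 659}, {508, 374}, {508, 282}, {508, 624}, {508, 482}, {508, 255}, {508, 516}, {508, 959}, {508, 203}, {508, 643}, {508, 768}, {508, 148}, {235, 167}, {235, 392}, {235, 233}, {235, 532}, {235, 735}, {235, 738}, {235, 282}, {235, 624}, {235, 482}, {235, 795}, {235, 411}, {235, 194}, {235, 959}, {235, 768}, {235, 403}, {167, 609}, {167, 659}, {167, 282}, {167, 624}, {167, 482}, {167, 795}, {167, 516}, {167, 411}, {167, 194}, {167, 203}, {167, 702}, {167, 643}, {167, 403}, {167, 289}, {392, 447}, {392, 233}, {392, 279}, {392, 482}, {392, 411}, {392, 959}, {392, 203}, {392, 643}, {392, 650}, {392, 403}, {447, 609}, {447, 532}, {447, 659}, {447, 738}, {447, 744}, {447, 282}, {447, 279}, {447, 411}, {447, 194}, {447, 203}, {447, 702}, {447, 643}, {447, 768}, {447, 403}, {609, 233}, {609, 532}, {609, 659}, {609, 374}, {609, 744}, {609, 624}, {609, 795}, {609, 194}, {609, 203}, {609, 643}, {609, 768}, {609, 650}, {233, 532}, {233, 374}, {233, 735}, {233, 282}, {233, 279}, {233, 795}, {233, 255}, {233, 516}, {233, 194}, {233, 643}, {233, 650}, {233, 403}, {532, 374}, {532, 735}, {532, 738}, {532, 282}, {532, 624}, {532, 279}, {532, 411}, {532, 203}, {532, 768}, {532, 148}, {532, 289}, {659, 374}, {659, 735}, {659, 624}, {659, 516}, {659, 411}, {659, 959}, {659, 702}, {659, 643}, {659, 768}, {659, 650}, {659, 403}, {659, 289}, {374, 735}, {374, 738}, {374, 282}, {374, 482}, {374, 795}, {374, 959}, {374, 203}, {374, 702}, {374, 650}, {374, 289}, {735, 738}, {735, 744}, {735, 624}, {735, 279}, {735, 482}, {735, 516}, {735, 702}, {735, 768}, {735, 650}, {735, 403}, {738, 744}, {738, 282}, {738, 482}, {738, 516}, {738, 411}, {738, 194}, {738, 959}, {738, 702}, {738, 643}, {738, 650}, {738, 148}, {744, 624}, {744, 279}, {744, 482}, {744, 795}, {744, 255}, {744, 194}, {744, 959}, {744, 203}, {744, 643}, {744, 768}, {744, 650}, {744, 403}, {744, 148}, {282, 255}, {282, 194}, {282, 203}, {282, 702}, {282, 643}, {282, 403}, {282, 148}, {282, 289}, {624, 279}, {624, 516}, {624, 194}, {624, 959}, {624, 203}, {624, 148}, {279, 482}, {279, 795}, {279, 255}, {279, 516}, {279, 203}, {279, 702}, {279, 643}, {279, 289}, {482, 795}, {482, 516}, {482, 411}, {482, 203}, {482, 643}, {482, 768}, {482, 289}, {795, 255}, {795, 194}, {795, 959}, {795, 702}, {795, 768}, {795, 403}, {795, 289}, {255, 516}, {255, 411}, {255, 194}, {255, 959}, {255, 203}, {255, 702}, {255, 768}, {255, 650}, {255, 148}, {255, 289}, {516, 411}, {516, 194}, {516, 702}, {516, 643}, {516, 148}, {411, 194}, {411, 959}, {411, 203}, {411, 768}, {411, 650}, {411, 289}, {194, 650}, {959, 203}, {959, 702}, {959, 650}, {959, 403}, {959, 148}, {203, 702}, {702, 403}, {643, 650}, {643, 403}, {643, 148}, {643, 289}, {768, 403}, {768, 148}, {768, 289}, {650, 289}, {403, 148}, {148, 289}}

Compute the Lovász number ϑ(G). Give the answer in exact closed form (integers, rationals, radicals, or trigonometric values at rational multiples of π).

sqrt(37)

Vertex 980 has 18 neighbors: 813, 737, 327, 167, 392, 609, 233, 532, 735, 255, 516, 411, 203, 702, 768, 650, 403, 148.
Vertex 624 has 18 neighbors: 144, 813, 969, 327, 508, 235, 167, 609, 532, 659, 735, 744, 279, 516, 194, 959, 203, 148.
deg(403) = 18; N(403) = {144, 813, 980, 235, 167, 392, 447, 233, 659, 735, 744, 282, 795, 959, 702, 643, 768, 148}.
N(194) = {144, 813, 969, 737, 235, 167, 447, 609, 233, 738, 744, 282, 624, 795, 255, 516, 411, 650}, |N(194)| = 18.
Every vertex has degree 18 (N=37); SR(37,18,8,9) — a Paley graph.
The 3 distinct eigenvalues: [18.0, 2.54138, -3.54138].
With N=37: ϑ(G) = 37·(-(-sqrt(37)/2 - 1/2))/(18−(-sqrt(37)/2 - 1/2)) = sqrt(37).
Numerically 6.082763.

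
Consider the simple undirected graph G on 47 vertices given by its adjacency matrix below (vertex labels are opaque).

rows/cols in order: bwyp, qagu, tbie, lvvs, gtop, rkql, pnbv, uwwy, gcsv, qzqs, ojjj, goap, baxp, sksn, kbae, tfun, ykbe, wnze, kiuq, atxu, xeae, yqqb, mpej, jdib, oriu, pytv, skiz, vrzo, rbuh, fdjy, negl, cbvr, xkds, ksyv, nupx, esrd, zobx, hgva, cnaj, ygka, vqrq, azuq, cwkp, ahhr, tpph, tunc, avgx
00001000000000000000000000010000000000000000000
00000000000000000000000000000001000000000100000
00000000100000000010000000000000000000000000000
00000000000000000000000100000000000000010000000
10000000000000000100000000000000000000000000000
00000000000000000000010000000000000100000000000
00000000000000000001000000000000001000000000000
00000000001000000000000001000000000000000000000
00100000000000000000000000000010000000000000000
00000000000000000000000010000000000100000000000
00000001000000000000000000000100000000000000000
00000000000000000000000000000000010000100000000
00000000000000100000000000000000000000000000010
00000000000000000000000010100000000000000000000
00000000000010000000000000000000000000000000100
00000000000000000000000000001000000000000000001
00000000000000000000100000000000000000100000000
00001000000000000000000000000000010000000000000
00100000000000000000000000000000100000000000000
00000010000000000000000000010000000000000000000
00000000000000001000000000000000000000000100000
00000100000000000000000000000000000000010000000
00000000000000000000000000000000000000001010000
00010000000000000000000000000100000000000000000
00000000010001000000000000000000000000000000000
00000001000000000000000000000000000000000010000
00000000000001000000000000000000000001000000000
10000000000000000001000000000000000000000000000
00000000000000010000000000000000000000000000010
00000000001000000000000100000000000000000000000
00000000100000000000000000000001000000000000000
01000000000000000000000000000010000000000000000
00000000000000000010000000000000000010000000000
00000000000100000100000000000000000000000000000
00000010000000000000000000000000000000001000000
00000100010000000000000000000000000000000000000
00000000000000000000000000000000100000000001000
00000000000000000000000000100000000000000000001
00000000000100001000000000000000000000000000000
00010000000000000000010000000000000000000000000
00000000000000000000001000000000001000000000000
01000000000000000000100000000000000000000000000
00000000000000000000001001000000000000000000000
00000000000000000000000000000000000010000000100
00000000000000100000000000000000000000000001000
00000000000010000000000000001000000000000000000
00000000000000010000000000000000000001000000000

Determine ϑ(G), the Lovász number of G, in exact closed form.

47*cos(pi/47)/(cos(pi/47) + 1)

Vertex vqrq has 2 neighbors: mpej, nupx.
deg(jdib) = 2; N(jdib) = {lvvs, fdjy}.
N(sksn) = {oriu, skiz}, |N(sksn)| = 2.
N(uwwy) = {ojjj, pytv}, |N(uwwy)| = 2.
Every vertex has degree 2 (N=47); a single 47-cycle (edge-transitive).
The 24 distinct eigenvalues: [2.0, 1.982155, 1.928938, 1.8413, 1.720803, 1.569599, 1.390385, 1.186359, 0.961164, 0.718816, 0.46364, 0.200191, -0.06683, -0.332659, -0.592551, -0.84187, -1.076165, -1.291256, -1.483304, -1.648883, -1.785038, -1.889338, -1.959923, -1.995534].
Lovász: ϑ = −47(-2*cos(pi/47))/(2+-(-1)*2*cos(pi/47)) = 47*cos(pi/47)/(cos(pi/47) + 1).
ϑ(G) ≈ 23.473731.
Check 23 ≤ 47*cos(pi/47)/(cos(pi/47) + 1) ≤ 24: both strict.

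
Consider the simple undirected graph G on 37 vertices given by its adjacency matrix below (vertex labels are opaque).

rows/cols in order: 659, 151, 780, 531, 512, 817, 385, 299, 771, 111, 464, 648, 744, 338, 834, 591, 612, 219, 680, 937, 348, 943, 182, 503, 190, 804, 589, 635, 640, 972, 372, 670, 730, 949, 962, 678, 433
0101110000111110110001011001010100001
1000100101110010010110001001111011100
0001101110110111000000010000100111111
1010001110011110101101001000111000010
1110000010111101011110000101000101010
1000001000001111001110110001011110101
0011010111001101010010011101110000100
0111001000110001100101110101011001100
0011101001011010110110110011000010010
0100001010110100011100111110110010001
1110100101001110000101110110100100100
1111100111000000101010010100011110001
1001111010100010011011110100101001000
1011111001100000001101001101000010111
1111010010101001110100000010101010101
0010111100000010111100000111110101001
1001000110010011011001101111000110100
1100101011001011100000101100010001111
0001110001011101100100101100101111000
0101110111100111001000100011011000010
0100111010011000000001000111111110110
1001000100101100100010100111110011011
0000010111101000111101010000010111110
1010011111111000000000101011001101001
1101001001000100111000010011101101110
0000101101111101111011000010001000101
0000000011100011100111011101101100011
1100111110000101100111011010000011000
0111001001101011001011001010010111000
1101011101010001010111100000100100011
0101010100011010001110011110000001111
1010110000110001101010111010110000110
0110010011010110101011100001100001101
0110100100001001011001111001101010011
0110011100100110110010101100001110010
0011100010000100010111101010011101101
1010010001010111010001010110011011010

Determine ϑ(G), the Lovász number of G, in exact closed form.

Vertex 943 has 18 neighbors: 659, 531, 299, 464, 744, 338, 612, 348, 182, 804, 589, 635, 640, 972, 730, 949, 678, 433.
Vertex 670 has 18 neighbors: 659, 780, 512, 817, 464, 648, 591, 612, 680, 348, 182, 503, 190, 589, 640, 972, 962, 678.
N(771) = {780, 531, 512, 385, 111, 648, 744, 834, 612, 219, 937, 348, 182, 503, 589, 635, 730, 678}, |N(771)| = 18.
Vertex 635 has 18 neighbors: 659, 151, 512, 817, 385, 299, 771, 338, 591, 612, 937, 348, 943, 503, 190, 589, 730, 949.
37-vertex 18-regular graph: Paley(37): SR with (k,λ,μ)=(18,8,9).
spec(A) ≈ [18.0, 2.541, -3.541] (distinct, 3 d.p.).
With N=37: ϑ(G) = 37·(-(-sqrt(37)/2 - 1/2))/(18−(-sqrt(37)/2 - 1/2)) = sqrt(37).
≈ 6.08276253 (to 8 d.p.).

sqrt(37)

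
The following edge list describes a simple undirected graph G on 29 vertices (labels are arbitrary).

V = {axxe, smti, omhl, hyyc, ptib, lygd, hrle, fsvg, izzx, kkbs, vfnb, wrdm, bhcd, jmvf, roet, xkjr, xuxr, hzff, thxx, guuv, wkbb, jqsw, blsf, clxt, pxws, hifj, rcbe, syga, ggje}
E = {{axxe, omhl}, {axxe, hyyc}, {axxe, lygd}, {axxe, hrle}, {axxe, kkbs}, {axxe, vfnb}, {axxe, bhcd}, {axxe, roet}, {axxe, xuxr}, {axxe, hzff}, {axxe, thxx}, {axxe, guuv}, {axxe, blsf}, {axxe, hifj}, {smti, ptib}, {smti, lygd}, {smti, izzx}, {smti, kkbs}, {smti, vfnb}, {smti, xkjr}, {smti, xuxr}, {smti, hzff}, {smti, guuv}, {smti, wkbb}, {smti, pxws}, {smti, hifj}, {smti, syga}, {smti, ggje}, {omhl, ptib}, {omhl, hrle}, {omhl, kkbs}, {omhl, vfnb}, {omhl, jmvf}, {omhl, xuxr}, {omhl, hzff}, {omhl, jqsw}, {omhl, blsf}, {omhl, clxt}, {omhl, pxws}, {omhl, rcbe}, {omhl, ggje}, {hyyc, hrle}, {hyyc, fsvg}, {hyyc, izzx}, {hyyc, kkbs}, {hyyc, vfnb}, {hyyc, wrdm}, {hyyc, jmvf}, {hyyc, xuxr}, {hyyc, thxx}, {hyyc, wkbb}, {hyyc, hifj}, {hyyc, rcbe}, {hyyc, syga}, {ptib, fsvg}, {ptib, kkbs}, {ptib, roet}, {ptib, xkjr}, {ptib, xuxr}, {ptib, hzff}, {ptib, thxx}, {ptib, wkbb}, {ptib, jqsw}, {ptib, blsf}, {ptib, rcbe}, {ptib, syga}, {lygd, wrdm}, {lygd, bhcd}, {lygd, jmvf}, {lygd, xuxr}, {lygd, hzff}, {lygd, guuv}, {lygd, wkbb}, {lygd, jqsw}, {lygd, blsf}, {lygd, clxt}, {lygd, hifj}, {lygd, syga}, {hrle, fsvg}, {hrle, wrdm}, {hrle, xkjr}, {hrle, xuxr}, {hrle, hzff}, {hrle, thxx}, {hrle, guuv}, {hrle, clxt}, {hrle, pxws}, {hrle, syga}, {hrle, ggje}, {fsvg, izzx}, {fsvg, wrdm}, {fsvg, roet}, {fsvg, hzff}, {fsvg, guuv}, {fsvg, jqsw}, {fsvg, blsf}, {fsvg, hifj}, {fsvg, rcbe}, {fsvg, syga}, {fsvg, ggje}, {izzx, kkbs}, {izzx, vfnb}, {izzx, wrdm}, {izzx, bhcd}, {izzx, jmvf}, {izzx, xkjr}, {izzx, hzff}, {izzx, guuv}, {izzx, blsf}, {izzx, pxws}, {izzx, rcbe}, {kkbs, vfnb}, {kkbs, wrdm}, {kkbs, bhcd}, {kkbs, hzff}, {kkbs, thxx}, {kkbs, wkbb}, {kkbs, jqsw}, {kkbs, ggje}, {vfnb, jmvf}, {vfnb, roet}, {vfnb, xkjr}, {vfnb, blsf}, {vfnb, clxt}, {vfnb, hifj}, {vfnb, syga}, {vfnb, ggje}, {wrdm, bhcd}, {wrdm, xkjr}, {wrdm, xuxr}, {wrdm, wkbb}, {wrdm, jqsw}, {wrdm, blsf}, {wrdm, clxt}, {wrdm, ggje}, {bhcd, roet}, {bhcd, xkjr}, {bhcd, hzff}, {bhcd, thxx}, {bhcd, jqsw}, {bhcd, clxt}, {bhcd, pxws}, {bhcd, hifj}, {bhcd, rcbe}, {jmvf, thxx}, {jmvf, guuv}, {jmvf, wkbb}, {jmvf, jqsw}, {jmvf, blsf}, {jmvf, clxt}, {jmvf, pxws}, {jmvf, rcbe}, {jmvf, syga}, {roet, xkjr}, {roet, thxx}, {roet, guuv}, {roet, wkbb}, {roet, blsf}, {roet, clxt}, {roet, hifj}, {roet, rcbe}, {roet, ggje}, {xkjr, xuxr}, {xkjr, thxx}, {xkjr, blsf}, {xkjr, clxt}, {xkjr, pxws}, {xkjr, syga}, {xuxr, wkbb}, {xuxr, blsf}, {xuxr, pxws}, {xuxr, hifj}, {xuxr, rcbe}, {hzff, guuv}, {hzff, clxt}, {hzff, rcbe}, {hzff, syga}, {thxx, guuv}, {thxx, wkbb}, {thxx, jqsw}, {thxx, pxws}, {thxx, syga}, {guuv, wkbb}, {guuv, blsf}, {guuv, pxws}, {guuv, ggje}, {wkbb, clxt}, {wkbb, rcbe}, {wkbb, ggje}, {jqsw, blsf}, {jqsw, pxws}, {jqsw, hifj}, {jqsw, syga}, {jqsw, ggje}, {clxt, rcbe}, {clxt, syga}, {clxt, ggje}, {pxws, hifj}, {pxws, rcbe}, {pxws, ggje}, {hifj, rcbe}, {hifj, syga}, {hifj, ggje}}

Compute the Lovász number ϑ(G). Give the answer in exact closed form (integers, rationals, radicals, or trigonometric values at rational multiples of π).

N(blsf) = {axxe, omhl, ptib, lygd, fsvg, izzx, vfnb, wrdm, jmvf, roet, xkjr, xuxr, guuv, jqsw}, |N(blsf)| = 14.
N(omhl) = {axxe, ptib, hrle, kkbs, vfnb, jmvf, xuxr, hzff, jqsw, blsf, clxt, pxws, rcbe, ggje}, |N(omhl)| = 14.
N(clxt) = {omhl, lygd, hrle, vfnb, wrdm, bhcd, jmvf, roet, xkjr, hzff, wkbb, rcbe, syga, ggje}, |N(clxt)| = 14.
Vertex jqsw has 14 neighbors: omhl, ptib, lygd, fsvg, kkbs, wrdm, bhcd, jmvf, thxx, blsf, pxws, hifj, syga, ggje.
G on 29 vertices is 14-regular; Paley(29): SR with (k,λ,μ)=(14,6,7).
Distinct eigenvalues (to 4 d.p.): [14.0, 2.1926, -3.1926].
Lovász: ϑ = −29(-sqrt(29)/2 - 1/2)/(14+-(-sqrt(29)/2 - 1/2)) = sqrt(29).
ϑ(G) ≈ 5.385165.

sqrt(29)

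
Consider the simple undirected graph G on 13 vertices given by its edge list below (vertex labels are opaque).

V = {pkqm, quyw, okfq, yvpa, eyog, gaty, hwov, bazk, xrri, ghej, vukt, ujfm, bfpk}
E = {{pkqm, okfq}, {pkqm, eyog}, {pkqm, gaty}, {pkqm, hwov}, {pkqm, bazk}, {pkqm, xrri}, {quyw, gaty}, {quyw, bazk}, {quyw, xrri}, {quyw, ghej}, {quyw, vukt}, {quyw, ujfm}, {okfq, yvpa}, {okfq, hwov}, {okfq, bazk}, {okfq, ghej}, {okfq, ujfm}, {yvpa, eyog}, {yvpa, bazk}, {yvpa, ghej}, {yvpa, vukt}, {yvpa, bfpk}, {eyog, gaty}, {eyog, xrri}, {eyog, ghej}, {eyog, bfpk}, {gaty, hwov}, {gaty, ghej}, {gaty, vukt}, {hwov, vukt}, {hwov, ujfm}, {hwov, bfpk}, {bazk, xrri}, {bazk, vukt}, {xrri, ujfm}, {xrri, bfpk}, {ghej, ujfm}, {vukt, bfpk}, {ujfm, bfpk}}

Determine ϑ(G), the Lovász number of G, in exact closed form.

sqrt(13)

N(yvpa) = {okfq, eyog, bazk, ghej, vukt, bfpk}, |N(yvpa)| = 6.
deg(bfpk) = 6; N(bfpk) = {yvpa, eyog, hwov, xrri, vukt, ujfm}.
Vertex xrri has 6 neighbors: pkqm, quyw, eyog, bazk, ujfm, bfpk.
Vertex quyw has 6 neighbors: gaty, bazk, xrri, ghej, vukt, ujfm.
deg(v) = 6 for all v (|V|=13); SR(13,6,2,3) — a Paley graph.
Distinct eigenvalues (to 3 d.p.): [6.0, 1.303, -2.303].
With N=13: ϑ(G) = 13·(-(-sqrt(13)/2 - 1/2))/(6−(-sqrt(13)/2 - 1/2)) = sqrt(13).
≈ 3.6056 (to 4 d.p.).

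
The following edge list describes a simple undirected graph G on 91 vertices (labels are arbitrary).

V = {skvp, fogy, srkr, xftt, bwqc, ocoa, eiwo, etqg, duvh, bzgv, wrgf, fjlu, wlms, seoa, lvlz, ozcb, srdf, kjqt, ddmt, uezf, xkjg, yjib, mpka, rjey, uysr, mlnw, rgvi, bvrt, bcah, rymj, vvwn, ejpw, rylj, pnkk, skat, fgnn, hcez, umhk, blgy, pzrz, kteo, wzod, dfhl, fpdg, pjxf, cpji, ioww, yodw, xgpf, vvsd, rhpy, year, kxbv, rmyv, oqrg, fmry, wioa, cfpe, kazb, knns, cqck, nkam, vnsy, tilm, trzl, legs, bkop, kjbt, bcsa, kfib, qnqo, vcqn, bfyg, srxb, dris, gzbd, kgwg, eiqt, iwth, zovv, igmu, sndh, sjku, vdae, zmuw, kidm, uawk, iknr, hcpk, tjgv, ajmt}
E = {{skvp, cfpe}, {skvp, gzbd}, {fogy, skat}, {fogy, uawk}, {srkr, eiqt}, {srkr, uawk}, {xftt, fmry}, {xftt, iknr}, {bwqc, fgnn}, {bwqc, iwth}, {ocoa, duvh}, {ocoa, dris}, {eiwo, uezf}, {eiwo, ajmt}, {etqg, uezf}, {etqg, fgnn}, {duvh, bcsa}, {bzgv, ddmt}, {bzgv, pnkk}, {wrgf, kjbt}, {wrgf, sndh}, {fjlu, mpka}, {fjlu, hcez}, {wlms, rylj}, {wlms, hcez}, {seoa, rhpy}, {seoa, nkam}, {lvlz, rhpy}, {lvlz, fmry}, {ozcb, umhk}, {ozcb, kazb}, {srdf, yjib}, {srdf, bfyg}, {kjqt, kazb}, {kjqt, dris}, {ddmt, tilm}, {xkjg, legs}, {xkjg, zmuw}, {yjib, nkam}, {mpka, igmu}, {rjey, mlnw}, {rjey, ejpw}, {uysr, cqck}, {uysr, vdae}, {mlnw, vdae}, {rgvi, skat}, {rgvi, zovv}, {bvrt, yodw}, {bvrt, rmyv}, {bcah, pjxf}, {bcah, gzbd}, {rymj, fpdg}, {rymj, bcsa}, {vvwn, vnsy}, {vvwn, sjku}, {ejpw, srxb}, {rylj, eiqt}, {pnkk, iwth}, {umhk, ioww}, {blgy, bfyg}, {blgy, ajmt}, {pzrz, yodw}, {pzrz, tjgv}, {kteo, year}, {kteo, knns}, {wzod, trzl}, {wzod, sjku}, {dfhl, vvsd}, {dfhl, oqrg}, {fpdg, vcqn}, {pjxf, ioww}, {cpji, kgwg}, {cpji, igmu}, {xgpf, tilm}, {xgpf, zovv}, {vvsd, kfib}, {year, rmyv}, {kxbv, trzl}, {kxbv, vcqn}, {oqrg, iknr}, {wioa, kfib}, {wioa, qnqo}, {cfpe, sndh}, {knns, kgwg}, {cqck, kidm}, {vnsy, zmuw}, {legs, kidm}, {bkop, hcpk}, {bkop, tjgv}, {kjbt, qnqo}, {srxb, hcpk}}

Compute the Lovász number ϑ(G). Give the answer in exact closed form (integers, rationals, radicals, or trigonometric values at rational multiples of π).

N(vdae) = {uysr, mlnw}, |N(vdae)| = 2.
N(srxb) = {ejpw, hcpk}, |N(srxb)| = 2.
Vertex ocoa has 2 neighbors: duvh, dris.
Vertex ddmt has 2 neighbors: bzgv, tilm.
deg(v) = 2 for all v (|V|=91); this is C_{91}, the 91-cycle.
A has 46 distinct eigenvalues ≈ [2.0, 1.99523, 1.98096, 1.95725, 1.92421, 1.882, 1.83082, 1.77091, 1.70257, 1.62611, 1.54191, 1.45035, 1.35189, 1.24698, 1.13613, 1.01987, 0.89874, 0.77333, 0.64424, 0.51208, 0.37748, 0.24107, 0.10352, -0.03452, -0.1724, -0.30946, -0.44504, -0.5785, -0.70921, -0.83654, -0.95987, -1.07864, -1.19226, -1.30021, -1.40196, -1.49702, -1.58495, -1.66533, -1.73778, -1.80194, -1.85751, -1.90424, -1.94188, -1.97028, -1.98928, -1.99881].
λ_max=2, λ_min=-2*cos(pi/91); ϑ = −91·λ_min/(λ_max−λ_min) = 91*cos(pi/91)/(cos(pi/91) + 1).
ϑ(G) ≈ 45.4864.
α=45, χ(Ḡ)=46; ϑ=91*cos(pi/91)/(cos(pi/91) + 1) lies between (both strict).

91*cos(pi/91)/(cos(pi/91) + 1)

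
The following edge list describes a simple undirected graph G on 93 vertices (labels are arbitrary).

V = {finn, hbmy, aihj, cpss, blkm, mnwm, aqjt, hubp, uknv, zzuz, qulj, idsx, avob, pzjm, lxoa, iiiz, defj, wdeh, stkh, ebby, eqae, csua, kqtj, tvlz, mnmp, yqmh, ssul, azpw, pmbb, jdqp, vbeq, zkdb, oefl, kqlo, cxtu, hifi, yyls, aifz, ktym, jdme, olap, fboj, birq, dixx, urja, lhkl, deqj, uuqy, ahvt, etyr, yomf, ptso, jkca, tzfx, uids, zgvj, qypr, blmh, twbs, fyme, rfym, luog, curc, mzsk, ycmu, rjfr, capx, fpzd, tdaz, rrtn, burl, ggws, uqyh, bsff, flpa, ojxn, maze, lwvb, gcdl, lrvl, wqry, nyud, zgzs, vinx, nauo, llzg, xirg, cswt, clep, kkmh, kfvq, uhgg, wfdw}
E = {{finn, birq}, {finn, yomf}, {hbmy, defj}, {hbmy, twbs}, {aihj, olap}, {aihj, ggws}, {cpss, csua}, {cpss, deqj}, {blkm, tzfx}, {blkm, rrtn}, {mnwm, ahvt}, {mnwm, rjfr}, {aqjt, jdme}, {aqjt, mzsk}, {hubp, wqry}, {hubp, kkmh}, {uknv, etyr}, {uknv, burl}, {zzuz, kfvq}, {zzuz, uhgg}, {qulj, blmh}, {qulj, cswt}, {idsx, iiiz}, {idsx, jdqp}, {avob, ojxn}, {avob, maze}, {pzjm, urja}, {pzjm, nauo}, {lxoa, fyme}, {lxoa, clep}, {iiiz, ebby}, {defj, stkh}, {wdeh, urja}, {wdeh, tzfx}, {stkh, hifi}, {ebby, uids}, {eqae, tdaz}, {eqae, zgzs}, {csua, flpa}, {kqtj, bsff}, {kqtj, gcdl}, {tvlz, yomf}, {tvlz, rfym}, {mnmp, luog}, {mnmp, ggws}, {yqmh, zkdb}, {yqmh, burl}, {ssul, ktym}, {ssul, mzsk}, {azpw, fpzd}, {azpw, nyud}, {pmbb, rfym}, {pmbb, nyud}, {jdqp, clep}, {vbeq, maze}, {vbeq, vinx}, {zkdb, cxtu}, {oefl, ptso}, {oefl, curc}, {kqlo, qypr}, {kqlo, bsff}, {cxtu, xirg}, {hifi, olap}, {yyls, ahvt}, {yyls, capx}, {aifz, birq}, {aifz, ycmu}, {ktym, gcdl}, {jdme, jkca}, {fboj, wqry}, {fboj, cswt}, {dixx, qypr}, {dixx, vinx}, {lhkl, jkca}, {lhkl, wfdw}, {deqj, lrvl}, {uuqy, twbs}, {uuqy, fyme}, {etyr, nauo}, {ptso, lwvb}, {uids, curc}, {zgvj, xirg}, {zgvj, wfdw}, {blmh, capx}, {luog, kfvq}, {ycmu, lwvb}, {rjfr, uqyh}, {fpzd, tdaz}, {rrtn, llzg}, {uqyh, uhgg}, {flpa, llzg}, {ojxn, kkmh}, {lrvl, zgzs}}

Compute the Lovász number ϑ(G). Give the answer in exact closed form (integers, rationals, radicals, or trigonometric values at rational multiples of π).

N(zgzs) = {eqae, lrvl}, |N(zgzs)| = 2.
deg(capx) = 2; N(capx) = {yyls, blmh}.
N(jdme) = {aqjt, jkca}, |N(jdme)| = 2.
N(cxtu) = {zkdb, xirg}, |N(cxtu)| = 2.
deg(v) = 2 for all v (|V|=93); this is C_{93}, the 93-cycle.
Distinct eigenvalues (to 6 d.p.): [2.0, 1.995437, 1.98177, 1.95906, 1.927411, 1.886968, 1.837916, 1.780477, 1.714914, 1.641527, 1.56065, 1.472651, 1.377934, 1.276929, 1.170098, 1.057928, 0.940931, 0.819641, 0.694611, 0.566411, 0.435627, 0.302856, 0.168702, 0.033779, -0.101298, -0.235913, -0.369452, -0.501305, -0.630871, -0.757558, -0.880788, -1.0, -1.114649, -1.224212, -1.328189, -1.426106, -1.517516, -1.602002, -1.679179, -1.748693, -1.810229, -1.863505, -1.908279, -1.944345, -1.97154, -1.989739, -1.998859].
Lovász: ϑ = −93(-2*cos(pi/93))/(2+-(-1)*2*cos(pi/93)) = 93*cos(pi/93)/(cos(pi/93) + 1).
= 46.48673188… (decimal).
Sandwich: α(G)=46 ≤ ϑ(G)=93*cos(pi/93)/(cos(pi/93) + 1) ≤ χ(Ḡ)=47 (both strict).

93*cos(pi/93)/(cos(pi/93) + 1)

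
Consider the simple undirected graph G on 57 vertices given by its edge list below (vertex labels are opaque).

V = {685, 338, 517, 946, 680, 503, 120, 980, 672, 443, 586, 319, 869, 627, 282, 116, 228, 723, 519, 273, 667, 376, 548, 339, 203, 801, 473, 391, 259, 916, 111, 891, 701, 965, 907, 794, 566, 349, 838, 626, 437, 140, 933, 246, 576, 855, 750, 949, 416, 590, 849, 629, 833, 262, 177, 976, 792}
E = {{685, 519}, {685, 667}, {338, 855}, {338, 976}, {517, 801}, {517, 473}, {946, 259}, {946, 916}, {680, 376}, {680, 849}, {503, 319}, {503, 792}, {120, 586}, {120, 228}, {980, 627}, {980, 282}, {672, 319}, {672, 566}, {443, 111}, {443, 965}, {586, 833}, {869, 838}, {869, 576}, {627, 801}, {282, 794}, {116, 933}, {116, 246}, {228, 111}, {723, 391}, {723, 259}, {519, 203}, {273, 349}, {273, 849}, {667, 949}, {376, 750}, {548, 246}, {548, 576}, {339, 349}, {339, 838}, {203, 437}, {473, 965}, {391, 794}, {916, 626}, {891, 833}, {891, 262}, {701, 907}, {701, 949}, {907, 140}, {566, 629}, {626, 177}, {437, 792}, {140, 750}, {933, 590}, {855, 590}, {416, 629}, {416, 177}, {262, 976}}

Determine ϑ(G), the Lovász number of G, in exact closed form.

deg(437) = 2; N(437) = {203, 792}.
Vertex 685 has 2 neighbors: 519, 667.
Vertex 259 has 2 neighbors: 946, 723.
deg(907) = 2; N(907) = {701, 140}.
Regular of degree 2 on 57 vertices: a single 57-cycle (edge-transitive).
A has 29 distinct eigenvalues ≈ [2.0, 1.9879, 1.9516, 1.8916, 1.8087, 1.7038, 1.5783, 1.4336, 1.2714, 1.0939, 0.9031, 0.7013, 0.491, 0.2747, 0.0551, -0.1652, -0.3834, -0.597, -0.8034, -1.0, -1.1845, -1.3546, -1.5082, -1.6436, -1.7589, -1.853, -1.9245, -1.9727, -1.997].
With N=57: ϑ(G) = 57·(-(-1)*2*cos(pi/57))/(2−(-2*cos(pi/57))) = 57*cos(pi/57)/(cos(pi/57) + 1).
Numerically 28.47835.
α=28, χ(Ḡ)=29; ϑ=57*cos(pi/57)/(cos(pi/57) + 1) lies between (both strict).

57*cos(pi/57)/(cos(pi/57) + 1)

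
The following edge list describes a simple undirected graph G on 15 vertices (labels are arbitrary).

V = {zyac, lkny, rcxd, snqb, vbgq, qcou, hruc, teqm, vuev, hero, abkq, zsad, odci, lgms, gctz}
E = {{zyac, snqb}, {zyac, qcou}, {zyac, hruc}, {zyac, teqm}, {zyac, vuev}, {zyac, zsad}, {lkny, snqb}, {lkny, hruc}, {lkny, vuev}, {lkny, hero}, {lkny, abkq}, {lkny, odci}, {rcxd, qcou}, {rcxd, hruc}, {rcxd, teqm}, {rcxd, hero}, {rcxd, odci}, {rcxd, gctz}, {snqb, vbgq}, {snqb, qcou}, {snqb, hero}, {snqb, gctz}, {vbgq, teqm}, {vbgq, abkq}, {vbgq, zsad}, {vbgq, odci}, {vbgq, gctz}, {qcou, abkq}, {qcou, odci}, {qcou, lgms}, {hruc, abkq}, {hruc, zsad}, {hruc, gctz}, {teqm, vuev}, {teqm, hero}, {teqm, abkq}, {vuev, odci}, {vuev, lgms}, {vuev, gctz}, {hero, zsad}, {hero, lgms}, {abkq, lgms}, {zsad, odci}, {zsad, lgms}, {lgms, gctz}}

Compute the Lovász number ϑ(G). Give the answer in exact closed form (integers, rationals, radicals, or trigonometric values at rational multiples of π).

5

deg(lkny) = 6; N(lkny) = {snqb, hruc, vuev, hero, abkq, odci}.
N(lgms) = {qcou, vuev, hero, abkq, zsad, gctz}, |N(lgms)| = 6.
N(hero) = {lkny, rcxd, snqb, teqm, zsad, lgms}, |N(hero)| = 6.
N(vbgq) = {snqb, teqm, abkq, zsad, odci, gctz}, |N(vbgq)| = 6.
Every vertex has degree 6 (N=15); Kneser K(6,2) on C(6,2)=15 vertices.
Distinct eigenvalues (to 6 d.p.): [6.0, 1.0, -3.0].
Lovász (edge-transitive): ϑ = −15·(-3)/((6)−(-3)) = 5.
≈ 5.0000 (to 4 d.p.).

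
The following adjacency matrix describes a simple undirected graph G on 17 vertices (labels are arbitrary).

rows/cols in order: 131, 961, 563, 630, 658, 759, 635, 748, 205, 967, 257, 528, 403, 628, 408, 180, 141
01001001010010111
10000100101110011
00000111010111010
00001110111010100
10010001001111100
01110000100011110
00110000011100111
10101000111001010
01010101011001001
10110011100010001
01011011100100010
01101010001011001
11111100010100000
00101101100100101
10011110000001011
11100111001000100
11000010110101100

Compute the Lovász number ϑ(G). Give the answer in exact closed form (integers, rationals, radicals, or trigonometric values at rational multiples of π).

sqrt(17)

N(967) = {131, 563, 630, 635, 748, 205, 403, 141}, |N(967)| = 8.
N(630) = {658, 759, 635, 205, 967, 257, 403, 408}, |N(630)| = 8.
N(961) = {131, 759, 205, 257, 528, 403, 180, 141}, |N(961)| = 8.
deg(180) = 8; N(180) = {131, 961, 563, 759, 635, 748, 257, 408}.
G on 17 vertices is 8-regular; SR(17,8,3,4) — a Paley graph.
spec(A) ≈ [8.0, 1.5616, -2.5616] (distinct, 4 d.p.).
ϑ = −N·λ_min/(λ_max−λ_min) = −17·(-sqrt(17)/2 - 1/2)/(8−(-sqrt(17)/2 - 1/2)) = sqrt(17).
ϑ(G) ≈ 4.1231056.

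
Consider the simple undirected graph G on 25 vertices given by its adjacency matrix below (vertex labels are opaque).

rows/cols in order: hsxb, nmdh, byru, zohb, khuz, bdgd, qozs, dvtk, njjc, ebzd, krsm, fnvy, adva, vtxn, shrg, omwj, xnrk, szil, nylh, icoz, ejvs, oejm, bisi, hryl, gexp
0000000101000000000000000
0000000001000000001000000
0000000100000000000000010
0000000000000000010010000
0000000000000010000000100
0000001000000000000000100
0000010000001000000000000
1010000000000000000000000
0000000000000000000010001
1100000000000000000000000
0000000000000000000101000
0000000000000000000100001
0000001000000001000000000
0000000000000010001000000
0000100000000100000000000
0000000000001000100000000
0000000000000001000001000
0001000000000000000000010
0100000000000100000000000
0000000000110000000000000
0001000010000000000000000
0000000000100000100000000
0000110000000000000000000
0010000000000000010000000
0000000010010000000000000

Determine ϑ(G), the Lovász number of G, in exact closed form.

25*cos(pi/25)/(cos(pi/25) + 1)

deg(zohb) = 2; N(zohb) = {szil, ejvs}.
N(hsxb) = {dvtk, ebzd}, |N(hsxb)| = 2.
deg(omwj) = 2; N(omwj) = {adva, xnrk}.
N(byru) = {dvtk, hryl}, |N(byru)| = 2.
Every vertex has degree 2 (N=25); connected 2-regular on 25 ⇒ C_{25}.
A has 13 distinct eigenvalues ≈ [2.0, 1.937, 1.753, 1.458, 1.072, 0.618, 0.126, -0.375, -0.852, -1.275, -1.618, -1.86, -1.984].
Lovász (edge-transitive): ϑ = −25·(-2*cos(pi/25))/((2)−(-2*cos(pi/25))) = 25*cos(pi/25)/(cos(pi/25) + 1).
ϑ(G) ≈ 12.45052181.
Lovász sandwich 12 ≤ 25*cos(pi/25)/(cos(pi/25) + 1) ≤ 13: both strict.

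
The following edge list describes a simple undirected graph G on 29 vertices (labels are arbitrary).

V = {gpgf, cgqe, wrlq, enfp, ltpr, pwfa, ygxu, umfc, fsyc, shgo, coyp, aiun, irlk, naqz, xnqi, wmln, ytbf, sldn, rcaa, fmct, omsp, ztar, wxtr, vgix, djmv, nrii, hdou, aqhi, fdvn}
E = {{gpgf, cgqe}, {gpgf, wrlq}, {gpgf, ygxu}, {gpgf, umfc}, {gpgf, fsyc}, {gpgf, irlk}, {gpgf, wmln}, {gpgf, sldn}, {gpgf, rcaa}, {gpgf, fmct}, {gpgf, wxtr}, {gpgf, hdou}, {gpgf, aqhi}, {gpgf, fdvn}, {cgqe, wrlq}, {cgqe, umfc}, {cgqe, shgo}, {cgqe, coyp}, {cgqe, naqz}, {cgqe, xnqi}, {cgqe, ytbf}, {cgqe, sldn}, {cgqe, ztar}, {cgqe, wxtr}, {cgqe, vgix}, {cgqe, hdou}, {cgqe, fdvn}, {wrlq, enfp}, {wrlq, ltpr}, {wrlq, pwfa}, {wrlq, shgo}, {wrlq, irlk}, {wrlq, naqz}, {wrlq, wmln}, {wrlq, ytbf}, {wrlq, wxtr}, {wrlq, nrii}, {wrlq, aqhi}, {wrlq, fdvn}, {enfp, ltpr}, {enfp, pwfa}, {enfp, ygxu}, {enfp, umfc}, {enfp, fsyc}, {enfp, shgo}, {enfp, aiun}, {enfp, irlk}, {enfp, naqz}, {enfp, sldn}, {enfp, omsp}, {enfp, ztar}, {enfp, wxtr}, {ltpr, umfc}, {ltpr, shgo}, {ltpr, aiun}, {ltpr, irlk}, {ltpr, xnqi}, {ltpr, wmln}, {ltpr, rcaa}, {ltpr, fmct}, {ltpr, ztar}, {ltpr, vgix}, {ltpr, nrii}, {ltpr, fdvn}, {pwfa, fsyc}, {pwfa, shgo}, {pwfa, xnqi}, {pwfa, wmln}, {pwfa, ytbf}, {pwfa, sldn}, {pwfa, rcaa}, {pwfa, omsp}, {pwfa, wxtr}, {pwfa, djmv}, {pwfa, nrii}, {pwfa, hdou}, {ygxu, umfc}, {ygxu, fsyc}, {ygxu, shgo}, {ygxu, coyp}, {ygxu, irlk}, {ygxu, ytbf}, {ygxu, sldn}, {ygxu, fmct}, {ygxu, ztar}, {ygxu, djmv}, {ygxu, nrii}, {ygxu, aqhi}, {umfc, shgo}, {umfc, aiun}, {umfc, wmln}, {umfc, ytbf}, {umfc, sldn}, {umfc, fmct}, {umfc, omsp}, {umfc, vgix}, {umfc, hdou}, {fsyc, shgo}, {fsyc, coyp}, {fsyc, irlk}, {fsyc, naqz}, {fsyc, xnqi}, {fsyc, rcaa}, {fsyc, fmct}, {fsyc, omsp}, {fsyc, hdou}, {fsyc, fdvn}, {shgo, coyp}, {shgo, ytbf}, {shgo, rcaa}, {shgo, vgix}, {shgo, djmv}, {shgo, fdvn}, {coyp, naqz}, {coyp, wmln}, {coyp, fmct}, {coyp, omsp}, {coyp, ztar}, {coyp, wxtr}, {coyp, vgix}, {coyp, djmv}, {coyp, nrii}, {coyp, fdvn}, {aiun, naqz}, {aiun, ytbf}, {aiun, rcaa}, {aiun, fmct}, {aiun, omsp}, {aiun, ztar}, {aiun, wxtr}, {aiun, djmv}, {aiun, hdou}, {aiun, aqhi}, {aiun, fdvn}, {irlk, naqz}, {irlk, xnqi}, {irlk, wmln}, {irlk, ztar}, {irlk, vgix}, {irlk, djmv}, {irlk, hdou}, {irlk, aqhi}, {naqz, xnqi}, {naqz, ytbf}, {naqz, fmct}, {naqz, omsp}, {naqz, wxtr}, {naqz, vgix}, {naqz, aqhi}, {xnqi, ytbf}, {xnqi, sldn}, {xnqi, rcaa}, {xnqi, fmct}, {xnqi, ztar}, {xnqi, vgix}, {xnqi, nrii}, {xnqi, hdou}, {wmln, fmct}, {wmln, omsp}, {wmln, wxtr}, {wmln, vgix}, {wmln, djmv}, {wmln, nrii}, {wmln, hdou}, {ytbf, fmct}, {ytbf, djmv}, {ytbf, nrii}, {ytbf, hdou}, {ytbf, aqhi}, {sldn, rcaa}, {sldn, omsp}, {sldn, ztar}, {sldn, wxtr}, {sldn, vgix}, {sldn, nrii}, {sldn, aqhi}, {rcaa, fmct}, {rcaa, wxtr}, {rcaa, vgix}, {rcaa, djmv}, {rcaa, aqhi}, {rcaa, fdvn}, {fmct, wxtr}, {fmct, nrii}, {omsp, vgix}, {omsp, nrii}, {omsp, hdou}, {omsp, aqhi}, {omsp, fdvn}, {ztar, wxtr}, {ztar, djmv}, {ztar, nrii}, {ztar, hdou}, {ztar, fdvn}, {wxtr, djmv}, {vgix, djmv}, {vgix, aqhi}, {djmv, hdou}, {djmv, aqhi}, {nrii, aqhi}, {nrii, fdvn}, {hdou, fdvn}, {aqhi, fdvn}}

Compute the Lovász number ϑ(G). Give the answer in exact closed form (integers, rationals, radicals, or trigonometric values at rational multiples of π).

sqrt(29)

deg(vgix) = 14; N(vgix) = {cgqe, ltpr, umfc, shgo, coyp, irlk, naqz, xnqi, wmln, sldn, rcaa, omsp, djmv, aqhi}.
deg(ztar) = 14; N(ztar) = {cgqe, enfp, ltpr, ygxu, coyp, aiun, irlk, xnqi, sldn, wxtr, djmv, nrii, hdou, fdvn}.
deg(sldn) = 14; N(sldn) = {gpgf, cgqe, enfp, pwfa, ygxu, umfc, xnqi, rcaa, omsp, ztar, wxtr, vgix, nrii, aqhi}.
N(cgqe) = {gpgf, wrlq, umfc, shgo, coyp, naqz, xnqi, ytbf, sldn, ztar, wxtr, vgix, hdou, fdvn}, |N(cgqe)| = 14.
deg(v) = 14 for all v (|V|=29); SR(29,14,6,7) — a Paley graph.
spec(A) ≈ [14.0, 2.19258, -3.19258] (distinct, 5 d.p.).
−29·(-sqrt(29)/2 - 1/2) / ((14)−(-sqrt(29)/2 - 1/2)) = sqrt(29) = ϑ(G).
ϑ(G) ≈ 5.385165.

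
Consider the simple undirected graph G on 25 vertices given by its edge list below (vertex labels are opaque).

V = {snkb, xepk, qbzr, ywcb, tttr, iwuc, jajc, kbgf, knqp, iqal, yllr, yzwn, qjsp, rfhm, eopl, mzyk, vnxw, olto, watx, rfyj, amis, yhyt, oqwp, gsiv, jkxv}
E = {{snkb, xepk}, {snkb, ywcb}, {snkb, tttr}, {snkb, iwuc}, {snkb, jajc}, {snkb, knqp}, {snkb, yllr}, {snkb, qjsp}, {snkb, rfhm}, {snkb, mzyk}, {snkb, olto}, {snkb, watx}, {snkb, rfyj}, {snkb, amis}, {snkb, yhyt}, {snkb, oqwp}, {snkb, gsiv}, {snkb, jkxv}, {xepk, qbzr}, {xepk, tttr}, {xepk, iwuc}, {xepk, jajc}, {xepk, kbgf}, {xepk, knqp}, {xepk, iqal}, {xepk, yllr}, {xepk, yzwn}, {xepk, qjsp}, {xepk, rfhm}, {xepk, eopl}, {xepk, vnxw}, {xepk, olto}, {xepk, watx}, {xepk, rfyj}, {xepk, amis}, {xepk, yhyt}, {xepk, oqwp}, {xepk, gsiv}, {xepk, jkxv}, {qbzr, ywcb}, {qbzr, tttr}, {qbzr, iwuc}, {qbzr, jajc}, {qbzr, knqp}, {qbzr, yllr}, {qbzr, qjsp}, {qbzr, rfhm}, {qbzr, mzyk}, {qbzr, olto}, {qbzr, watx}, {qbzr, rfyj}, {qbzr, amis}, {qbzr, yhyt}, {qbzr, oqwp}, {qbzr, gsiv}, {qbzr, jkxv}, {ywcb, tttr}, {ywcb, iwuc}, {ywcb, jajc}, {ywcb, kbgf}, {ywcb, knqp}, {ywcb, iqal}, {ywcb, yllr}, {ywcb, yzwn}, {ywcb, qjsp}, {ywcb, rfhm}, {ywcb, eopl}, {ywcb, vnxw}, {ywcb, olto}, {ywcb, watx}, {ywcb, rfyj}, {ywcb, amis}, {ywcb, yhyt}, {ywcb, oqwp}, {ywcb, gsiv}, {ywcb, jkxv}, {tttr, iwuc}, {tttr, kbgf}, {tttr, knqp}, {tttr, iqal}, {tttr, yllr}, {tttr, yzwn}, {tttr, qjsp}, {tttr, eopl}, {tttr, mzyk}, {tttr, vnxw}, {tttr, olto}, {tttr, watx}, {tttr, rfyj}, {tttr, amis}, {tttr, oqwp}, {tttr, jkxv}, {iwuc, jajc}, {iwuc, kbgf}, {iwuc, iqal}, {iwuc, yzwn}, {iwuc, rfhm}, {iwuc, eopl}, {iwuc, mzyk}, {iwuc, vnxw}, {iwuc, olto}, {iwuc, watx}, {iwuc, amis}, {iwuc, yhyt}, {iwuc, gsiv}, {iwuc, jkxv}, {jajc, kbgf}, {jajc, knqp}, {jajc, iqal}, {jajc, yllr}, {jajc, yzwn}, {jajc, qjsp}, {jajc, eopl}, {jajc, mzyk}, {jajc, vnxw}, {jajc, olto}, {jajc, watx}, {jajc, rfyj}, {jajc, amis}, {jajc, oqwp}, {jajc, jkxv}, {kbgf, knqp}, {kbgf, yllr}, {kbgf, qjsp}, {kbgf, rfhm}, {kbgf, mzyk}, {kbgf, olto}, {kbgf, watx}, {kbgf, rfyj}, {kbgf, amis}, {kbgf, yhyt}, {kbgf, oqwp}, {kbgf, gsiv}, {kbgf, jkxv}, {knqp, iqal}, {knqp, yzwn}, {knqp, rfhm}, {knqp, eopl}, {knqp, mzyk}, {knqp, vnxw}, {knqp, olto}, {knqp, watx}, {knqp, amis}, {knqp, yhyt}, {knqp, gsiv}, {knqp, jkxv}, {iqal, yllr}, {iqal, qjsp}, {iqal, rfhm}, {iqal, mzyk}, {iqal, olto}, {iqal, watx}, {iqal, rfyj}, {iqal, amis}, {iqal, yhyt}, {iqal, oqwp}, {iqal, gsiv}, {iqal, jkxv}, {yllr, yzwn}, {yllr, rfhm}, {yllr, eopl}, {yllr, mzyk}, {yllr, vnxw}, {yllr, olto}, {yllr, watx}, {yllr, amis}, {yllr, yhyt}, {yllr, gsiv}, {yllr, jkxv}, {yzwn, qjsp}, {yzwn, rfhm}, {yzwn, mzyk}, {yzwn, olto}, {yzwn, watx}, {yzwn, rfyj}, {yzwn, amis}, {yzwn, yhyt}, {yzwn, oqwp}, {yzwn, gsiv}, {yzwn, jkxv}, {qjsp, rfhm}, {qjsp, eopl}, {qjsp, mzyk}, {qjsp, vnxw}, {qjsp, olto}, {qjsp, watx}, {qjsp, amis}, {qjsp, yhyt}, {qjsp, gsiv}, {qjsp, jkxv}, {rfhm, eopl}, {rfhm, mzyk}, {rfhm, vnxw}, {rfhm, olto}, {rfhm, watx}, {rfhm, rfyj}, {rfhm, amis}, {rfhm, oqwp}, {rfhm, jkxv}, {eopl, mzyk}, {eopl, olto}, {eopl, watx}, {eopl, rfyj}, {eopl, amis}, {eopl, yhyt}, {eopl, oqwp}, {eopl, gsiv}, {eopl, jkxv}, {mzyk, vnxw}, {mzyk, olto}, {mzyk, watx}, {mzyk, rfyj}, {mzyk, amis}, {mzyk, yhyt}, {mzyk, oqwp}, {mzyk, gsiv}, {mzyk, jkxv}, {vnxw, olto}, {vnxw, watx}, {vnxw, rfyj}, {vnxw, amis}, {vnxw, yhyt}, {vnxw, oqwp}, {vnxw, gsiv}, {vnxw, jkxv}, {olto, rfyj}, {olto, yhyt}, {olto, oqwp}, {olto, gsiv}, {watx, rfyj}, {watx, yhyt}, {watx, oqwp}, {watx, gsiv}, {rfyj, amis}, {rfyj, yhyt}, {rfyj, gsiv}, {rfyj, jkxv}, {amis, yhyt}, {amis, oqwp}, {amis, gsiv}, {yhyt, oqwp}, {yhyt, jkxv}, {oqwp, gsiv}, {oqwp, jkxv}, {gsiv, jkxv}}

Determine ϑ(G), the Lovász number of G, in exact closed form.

7

Vertex watx has 21 neighbors: snkb, xepk, qbzr, ywcb, tttr, iwuc, jajc, kbgf, knqp, iqal, yllr, yzwn, qjsp, rfhm, eopl, mzyk, vnxw, rfyj, yhyt, oqwp, gsiv.
deg(vnxw) = 18; N(vnxw) = {xepk, ywcb, tttr, iwuc, jajc, knqp, yllr, qjsp, rfhm, mzyk, olto, watx, rfyj, amis, yhyt, oqwp, gsiv, jkxv}.
deg(ywcb) = 22; N(ywcb) = {snkb, qbzr, tttr, iwuc, jajc, kbgf, knqp, iqal, yllr, yzwn, qjsp, rfhm, eopl, vnxw, olto, watx, rfyj, amis, yhyt, oqwp, gsiv, jkxv}.
Vertex eopl has 18 neighbors: xepk, ywcb, tttr, iwuc, jajc, knqp, yllr, qjsp, rfhm, mzyk, olto, watx, rfyj, amis, yhyt, oqwp, gsiv, jkxv.
Complete 5-partite, parts [7, 6, 5, 4, 3]: perfect, ϑ = α = 7.
≈ 7.000000 (to 6 d.p.).
Lovász sandwich 7 ≤ 7 ≤ 7: collapsed.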